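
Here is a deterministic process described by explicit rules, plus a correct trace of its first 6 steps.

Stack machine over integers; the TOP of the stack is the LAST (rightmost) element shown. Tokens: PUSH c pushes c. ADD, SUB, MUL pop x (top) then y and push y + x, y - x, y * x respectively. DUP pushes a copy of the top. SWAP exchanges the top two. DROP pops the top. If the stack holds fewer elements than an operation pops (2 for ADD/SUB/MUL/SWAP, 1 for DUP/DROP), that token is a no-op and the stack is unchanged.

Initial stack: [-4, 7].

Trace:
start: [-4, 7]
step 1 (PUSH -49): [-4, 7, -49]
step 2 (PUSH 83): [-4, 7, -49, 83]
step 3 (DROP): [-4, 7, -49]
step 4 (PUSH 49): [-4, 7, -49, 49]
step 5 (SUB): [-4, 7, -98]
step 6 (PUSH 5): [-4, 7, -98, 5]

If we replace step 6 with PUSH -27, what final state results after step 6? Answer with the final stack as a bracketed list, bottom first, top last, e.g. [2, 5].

[-4, 7, -98, -27]

(re-executing from step 6 with the substitution; state before step 6: [-4, 7, -98])
step 6 (PUSH -27): [-4, 7, -98, -27]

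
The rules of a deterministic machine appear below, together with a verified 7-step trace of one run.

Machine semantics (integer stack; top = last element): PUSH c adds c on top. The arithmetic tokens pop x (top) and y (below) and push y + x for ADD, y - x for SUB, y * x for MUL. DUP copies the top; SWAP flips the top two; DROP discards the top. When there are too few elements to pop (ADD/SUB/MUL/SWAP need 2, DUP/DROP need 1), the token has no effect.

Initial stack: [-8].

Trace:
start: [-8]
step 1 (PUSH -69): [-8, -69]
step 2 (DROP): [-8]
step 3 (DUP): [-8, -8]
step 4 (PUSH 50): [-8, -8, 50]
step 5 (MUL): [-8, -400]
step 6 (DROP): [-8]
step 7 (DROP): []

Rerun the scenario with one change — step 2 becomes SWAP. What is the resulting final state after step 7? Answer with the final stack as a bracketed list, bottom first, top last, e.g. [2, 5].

[-69]

(re-executing from step 2 with the substitution; state before step 2: [-8, -69])
step 2 (SWAP): [-69, -8]
step 3 (DUP): [-69, -8, -8]
step 4 (PUSH 50): [-69, -8, -8, 50]
step 5 (MUL): [-69, -8, -400]
step 6 (DROP): [-69, -8]
step 7 (DROP): [-69]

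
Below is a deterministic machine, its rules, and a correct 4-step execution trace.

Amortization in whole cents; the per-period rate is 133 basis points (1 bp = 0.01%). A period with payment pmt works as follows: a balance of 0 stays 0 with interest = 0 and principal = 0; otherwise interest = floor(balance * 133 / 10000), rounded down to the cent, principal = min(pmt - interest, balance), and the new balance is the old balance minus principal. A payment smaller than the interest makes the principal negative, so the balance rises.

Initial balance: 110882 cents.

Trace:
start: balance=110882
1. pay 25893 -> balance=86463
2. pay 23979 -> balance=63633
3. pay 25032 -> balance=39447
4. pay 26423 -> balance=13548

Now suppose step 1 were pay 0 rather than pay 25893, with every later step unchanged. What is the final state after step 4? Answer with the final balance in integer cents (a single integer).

40489

(re-executing from step 1 with the substitution; state before step 1: balance=110882)
1. pay 0 -> balance=112356
2. pay 23979 -> balance=89871
3. pay 25032 -> balance=66034
4. pay 26423 -> balance=40489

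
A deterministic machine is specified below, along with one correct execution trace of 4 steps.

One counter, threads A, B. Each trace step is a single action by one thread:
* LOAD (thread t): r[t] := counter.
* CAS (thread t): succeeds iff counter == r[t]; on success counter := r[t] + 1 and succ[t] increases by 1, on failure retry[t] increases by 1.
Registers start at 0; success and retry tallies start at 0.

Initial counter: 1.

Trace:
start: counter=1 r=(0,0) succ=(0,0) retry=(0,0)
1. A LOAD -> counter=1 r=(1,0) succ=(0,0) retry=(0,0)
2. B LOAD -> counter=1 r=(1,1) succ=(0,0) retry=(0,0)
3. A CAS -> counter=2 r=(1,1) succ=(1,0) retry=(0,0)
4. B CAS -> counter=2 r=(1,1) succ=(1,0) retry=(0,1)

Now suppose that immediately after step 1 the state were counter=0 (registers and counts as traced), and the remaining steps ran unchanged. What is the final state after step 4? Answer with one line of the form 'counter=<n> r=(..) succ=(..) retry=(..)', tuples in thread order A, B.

state after step 1 := counter=0 r=(1,0) succ=(0,0) retry=(0,0)
2. B LOAD -> counter=0 r=(1,0) succ=(0,0) retry=(0,0)
3. A CAS -> counter=0 r=(1,0) succ=(0,0) retry=(1,0)
4. B CAS -> counter=1 r=(1,0) succ=(0,1) retry=(1,0)

counter=1 r=(1,0) succ=(0,1) retry=(1,0)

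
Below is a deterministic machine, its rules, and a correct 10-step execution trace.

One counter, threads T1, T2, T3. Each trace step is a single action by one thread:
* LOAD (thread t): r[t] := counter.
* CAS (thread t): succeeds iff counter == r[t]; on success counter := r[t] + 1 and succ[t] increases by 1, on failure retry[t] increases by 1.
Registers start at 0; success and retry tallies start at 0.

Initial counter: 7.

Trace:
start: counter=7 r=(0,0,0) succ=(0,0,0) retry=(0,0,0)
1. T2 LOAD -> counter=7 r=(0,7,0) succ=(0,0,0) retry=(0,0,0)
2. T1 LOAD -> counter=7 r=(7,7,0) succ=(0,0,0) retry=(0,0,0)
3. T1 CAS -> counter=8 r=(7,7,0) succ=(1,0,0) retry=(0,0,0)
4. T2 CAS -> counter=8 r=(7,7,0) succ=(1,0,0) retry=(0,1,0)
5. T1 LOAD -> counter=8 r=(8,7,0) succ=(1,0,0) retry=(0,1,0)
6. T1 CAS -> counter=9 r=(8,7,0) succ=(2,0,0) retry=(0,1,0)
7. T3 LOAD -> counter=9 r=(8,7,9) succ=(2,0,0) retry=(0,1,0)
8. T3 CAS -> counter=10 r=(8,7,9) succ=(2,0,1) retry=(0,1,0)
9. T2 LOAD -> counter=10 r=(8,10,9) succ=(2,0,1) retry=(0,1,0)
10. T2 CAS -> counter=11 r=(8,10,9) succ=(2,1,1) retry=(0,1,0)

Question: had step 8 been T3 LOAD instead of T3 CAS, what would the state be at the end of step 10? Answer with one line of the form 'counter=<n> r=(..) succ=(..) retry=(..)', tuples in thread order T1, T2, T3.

(re-executing from step 8 with the substitution; state before step 8: counter=9 r=(8,7,9) succ=(2,0,0) retry=(0,1,0))
8. T3 LOAD -> counter=9 r=(8,7,9) succ=(2,0,0) retry=(0,1,0)
9. T2 LOAD -> counter=9 r=(8,9,9) succ=(2,0,0) retry=(0,1,0)
10. T2 CAS -> counter=10 r=(8,9,9) succ=(2,1,0) retry=(0,1,0)

counter=10 r=(8,9,9) succ=(2,1,0) retry=(0,1,0)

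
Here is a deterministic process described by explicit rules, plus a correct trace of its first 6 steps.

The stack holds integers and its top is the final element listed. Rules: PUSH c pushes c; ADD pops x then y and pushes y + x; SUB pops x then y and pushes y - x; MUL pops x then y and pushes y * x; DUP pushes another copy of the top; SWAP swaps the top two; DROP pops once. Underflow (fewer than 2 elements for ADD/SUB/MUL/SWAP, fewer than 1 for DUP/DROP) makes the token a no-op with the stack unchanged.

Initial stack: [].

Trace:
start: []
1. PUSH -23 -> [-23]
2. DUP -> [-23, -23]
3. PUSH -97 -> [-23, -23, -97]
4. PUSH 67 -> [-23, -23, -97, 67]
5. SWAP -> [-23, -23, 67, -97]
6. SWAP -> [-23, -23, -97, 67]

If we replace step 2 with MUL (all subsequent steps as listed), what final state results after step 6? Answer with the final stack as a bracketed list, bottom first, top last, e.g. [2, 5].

[-23, -97, 67]

(re-executing from step 2 with the substitution; state before step 2: [-23])
2. MUL -> [-23]
3. PUSH -97 -> [-23, -97]
4. PUSH 67 -> [-23, -97, 67]
5. SWAP -> [-23, 67, -97]
6. SWAP -> [-23, -97, 67]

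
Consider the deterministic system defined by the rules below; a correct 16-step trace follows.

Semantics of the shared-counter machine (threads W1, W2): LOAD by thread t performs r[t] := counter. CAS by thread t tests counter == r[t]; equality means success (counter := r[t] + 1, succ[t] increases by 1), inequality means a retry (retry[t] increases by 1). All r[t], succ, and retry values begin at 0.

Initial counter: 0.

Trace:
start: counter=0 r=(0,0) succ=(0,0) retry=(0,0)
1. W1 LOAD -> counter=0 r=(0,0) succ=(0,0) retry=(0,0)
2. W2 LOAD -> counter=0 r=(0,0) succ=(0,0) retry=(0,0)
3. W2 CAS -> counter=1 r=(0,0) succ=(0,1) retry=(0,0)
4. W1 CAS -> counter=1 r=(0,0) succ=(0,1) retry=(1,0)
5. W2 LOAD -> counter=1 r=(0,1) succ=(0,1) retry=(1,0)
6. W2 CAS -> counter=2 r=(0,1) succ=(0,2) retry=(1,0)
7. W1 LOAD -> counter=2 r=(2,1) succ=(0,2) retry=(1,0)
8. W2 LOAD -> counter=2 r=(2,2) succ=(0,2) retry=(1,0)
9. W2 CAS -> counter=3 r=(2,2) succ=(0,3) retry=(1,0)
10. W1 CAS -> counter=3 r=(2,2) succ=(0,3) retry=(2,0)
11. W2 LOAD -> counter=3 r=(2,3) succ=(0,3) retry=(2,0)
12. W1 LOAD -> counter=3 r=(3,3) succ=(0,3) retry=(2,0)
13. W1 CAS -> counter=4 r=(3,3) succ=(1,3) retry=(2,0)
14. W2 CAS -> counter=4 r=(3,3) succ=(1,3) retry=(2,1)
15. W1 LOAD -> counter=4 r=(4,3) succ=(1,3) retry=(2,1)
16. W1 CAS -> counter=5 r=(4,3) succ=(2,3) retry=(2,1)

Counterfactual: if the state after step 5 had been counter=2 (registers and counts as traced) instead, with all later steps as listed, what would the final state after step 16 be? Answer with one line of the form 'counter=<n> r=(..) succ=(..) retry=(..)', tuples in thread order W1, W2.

counter=5 r=(4,3) succ=(2,2) retry=(2,2)

state after step 5 := counter=2 r=(0,1) succ=(0,1) retry=(1,0)
6. W2 CAS -> counter=2 r=(0,1) succ=(0,1) retry=(1,1)
7. W1 LOAD -> counter=2 r=(2,1) succ=(0,1) retry=(1,1)
8. W2 LOAD -> counter=2 r=(2,2) succ=(0,1) retry=(1,1)
9. W2 CAS -> counter=3 r=(2,2) succ=(0,2) retry=(1,1)
10. W1 CAS -> counter=3 r=(2,2) succ=(0,2) retry=(2,1)
11. W2 LOAD -> counter=3 r=(2,3) succ=(0,2) retry=(2,1)
12. W1 LOAD -> counter=3 r=(3,3) succ=(0,2) retry=(2,1)
13. W1 CAS -> counter=4 r=(3,3) succ=(1,2) retry=(2,1)
14. W2 CAS -> counter=4 r=(3,3) succ=(1,2) retry=(2,2)
15. W1 LOAD -> counter=4 r=(4,3) succ=(1,2) retry=(2,2)
16. W1 CAS -> counter=5 r=(4,3) succ=(2,2) retry=(2,2)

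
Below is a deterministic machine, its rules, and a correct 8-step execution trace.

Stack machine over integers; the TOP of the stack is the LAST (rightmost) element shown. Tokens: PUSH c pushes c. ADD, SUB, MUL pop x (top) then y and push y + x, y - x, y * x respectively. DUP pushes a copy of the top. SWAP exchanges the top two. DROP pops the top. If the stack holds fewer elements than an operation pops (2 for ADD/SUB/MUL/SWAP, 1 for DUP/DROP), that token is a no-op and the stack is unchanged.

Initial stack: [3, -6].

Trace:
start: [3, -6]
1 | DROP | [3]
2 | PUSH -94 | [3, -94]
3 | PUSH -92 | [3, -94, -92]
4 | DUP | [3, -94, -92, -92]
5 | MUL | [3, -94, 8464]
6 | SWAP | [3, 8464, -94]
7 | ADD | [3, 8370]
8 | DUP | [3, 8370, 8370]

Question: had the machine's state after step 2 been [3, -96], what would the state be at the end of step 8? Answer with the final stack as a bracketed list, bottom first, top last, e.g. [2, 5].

state after step 2 := [3, -96]
3 | PUSH -92 | [3, -96, -92]
4 | DUP | [3, -96, -92, -92]
5 | MUL | [3, -96, 8464]
6 | SWAP | [3, 8464, -96]
7 | ADD | [3, 8368]
8 | DUP | [3, 8368, 8368]

[3, 8368, 8368]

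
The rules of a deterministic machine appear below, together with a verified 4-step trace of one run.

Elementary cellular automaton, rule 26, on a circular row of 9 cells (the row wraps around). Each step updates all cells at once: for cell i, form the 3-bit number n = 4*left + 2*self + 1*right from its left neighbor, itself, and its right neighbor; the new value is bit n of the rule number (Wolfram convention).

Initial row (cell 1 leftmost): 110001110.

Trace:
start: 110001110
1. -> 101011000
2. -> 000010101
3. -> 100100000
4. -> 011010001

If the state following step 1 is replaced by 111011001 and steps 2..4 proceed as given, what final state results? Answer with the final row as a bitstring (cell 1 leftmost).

011011011

state after step 1 := 111011001
2. -> 000010111
3. -> 100100100
4. -> 011011011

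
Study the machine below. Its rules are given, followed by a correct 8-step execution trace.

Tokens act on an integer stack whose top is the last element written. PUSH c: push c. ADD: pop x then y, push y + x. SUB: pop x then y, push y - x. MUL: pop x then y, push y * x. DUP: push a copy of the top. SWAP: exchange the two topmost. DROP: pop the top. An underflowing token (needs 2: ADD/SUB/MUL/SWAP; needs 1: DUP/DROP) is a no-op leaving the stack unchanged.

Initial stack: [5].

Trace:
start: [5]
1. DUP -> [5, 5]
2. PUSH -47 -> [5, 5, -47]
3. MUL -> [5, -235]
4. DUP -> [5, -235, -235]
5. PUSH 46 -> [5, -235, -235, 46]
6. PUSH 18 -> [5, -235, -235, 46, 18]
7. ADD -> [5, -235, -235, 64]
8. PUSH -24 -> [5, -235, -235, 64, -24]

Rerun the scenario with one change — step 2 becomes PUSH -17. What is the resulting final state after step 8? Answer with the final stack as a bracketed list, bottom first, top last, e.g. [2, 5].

(re-executing from step 2 with the substitution; state before step 2: [5, 5])
2. PUSH -17 -> [5, 5, -17]
3. MUL -> [5, -85]
4. DUP -> [5, -85, -85]
5. PUSH 46 -> [5, -85, -85, 46]
6. PUSH 18 -> [5, -85, -85, 46, 18]
7. ADD -> [5, -85, -85, 64]
8. PUSH -24 -> [5, -85, -85, 64, -24]

[5, -85, -85, 64, -24]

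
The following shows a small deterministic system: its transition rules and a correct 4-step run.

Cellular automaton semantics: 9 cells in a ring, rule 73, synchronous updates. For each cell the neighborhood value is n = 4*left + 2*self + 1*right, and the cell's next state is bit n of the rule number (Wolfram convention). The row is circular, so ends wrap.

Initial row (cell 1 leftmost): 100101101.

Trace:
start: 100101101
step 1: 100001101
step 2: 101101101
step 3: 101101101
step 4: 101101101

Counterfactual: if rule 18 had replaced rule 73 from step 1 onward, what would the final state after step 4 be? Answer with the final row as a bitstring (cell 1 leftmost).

(re-executing steps 1..4 under rule 18; state before step 1: 100101101)
step 1: 011000000
step 2: 100100000
step 3: 011010001
step 4: 000001010

000001010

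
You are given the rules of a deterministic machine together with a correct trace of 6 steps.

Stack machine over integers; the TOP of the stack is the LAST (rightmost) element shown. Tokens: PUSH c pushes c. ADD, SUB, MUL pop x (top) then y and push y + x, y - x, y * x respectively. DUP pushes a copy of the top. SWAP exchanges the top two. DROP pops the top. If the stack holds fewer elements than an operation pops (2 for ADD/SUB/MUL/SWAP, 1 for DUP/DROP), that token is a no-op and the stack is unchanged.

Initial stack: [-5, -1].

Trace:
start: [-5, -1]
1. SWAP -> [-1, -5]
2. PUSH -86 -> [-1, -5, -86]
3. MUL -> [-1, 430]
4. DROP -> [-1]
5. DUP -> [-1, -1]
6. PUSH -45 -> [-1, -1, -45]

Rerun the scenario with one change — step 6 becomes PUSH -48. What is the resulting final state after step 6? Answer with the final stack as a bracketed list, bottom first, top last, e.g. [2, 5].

[-1, -1, -48]

(re-executing from step 6 with the substitution; state before step 6: [-1, -1])
6. PUSH -48 -> [-1, -1, -48]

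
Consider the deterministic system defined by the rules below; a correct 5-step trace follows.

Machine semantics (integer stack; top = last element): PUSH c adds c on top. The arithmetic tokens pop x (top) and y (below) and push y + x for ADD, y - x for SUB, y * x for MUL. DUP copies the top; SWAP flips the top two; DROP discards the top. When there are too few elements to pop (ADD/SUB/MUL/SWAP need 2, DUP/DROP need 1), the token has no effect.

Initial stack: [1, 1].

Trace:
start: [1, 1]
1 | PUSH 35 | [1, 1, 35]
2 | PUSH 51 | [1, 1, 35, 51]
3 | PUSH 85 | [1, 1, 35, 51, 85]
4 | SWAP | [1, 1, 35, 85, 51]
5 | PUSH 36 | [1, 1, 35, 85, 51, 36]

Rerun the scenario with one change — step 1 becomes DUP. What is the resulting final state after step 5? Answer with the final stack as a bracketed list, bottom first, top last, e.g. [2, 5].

(re-executing from step 1 with the substitution; state before step 1: [1, 1])
1 | DUP | [1, 1, 1]
2 | PUSH 51 | [1, 1, 1, 51]
3 | PUSH 85 | [1, 1, 1, 51, 85]
4 | SWAP | [1, 1, 1, 85, 51]
5 | PUSH 36 | [1, 1, 1, 85, 51, 36]

[1, 1, 1, 85, 51, 36]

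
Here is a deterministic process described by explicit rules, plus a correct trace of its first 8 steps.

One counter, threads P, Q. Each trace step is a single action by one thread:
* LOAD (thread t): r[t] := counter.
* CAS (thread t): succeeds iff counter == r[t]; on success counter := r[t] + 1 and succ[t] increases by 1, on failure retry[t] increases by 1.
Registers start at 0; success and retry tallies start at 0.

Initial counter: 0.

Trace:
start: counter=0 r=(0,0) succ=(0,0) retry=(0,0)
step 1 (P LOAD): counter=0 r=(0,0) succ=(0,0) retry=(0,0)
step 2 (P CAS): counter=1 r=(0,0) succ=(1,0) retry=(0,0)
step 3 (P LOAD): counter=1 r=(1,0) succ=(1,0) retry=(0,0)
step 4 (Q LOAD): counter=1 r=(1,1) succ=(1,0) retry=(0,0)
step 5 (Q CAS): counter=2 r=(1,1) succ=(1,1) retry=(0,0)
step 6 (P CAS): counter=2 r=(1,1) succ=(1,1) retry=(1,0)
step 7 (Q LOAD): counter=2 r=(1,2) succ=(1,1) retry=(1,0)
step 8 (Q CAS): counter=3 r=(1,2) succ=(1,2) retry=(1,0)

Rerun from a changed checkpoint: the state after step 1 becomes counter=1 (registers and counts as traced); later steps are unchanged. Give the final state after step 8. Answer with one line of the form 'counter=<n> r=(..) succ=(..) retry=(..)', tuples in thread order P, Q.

counter=3 r=(1,2) succ=(0,2) retry=(2,0)

state after step 1 := counter=1 r=(0,0) succ=(0,0) retry=(0,0)
step 2 (P CAS): counter=1 r=(0,0) succ=(0,0) retry=(1,0)
step 3 (P LOAD): counter=1 r=(1,0) succ=(0,0) retry=(1,0)
step 4 (Q LOAD): counter=1 r=(1,1) succ=(0,0) retry=(1,0)
step 5 (Q CAS): counter=2 r=(1,1) succ=(0,1) retry=(1,0)
step 6 (P CAS): counter=2 r=(1,1) succ=(0,1) retry=(2,0)
step 7 (Q LOAD): counter=2 r=(1,2) succ=(0,1) retry=(2,0)
step 8 (Q CAS): counter=3 r=(1,2) succ=(0,2) retry=(2,0)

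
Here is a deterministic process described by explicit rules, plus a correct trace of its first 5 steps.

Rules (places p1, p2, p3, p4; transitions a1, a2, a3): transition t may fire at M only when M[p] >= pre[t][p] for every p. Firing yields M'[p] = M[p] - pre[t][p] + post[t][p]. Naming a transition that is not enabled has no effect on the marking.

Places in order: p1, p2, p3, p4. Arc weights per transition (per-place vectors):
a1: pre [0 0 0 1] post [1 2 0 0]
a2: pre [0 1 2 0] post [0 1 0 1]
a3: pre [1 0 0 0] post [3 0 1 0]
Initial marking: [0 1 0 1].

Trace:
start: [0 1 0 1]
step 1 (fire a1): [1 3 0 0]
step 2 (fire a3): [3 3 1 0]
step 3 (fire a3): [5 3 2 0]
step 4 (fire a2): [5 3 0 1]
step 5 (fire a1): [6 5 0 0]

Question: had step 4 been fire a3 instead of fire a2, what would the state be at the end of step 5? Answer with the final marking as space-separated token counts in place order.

7 3 3 0

(re-executing from step 4 with the substitution; state before step 4: [5 3 2 0])
step 4 (fire a3): [7 3 3 0]
step 5 (fire a1): [7 3 3 0]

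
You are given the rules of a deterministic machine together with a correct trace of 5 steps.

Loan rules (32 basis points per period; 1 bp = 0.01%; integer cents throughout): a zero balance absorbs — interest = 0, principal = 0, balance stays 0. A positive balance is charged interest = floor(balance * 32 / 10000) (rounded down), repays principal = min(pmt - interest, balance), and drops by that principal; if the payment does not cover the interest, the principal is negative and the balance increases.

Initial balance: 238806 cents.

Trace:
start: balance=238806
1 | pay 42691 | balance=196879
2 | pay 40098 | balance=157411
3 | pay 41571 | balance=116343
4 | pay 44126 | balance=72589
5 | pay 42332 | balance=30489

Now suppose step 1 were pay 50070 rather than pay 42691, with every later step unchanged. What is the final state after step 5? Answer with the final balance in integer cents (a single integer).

23015

(re-executing from step 1 with the substitution; state before step 1: balance=238806)
1 | pay 50070 | balance=189500
2 | pay 40098 | balance=150008
3 | pay 41571 | balance=108917
4 | pay 44126 | balance=65139
5 | pay 42332 | balance=23015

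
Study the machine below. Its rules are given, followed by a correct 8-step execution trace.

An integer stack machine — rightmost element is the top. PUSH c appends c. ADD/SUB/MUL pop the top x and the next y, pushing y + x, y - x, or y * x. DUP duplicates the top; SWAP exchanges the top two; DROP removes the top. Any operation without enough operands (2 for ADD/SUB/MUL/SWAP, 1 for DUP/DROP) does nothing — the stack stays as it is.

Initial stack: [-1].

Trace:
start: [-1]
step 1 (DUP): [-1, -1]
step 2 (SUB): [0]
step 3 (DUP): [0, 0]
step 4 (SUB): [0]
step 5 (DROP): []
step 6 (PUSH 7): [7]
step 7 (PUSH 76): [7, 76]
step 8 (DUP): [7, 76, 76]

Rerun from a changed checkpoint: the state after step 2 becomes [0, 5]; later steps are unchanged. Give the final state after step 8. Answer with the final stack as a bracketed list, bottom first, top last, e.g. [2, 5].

state after step 2 := [0, 5]
step 3 (DUP): [0, 5, 5]
step 4 (SUB): [0, 0]
step 5 (DROP): [0]
step 6 (PUSH 7): [0, 7]
step 7 (PUSH 76): [0, 7, 76]
step 8 (DUP): [0, 7, 76, 76]

[0, 7, 76, 76]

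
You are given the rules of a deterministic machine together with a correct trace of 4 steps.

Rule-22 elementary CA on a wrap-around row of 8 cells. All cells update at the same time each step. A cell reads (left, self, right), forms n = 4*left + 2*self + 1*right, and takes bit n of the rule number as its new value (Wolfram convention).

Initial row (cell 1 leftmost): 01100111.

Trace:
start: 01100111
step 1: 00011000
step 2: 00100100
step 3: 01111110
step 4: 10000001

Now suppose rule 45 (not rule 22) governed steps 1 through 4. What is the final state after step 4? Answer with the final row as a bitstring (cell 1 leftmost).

10010000

(re-executing steps 1..4 under rule 45; state before step 1: 01100111)
step 1: 11000100
step 2: 10010100
step 3: 10011100
step 4: 10010000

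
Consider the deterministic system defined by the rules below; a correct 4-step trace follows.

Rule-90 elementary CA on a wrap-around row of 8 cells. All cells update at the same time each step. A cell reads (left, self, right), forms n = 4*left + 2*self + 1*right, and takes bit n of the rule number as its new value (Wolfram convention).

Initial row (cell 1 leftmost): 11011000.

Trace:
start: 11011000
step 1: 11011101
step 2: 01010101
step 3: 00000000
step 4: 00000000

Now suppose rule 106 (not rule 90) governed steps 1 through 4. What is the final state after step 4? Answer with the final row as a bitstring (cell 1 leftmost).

00101101

(re-executing steps 1..4 under rule 106; state before step 1: 11011000)
step 1: 11111001
step 2: 00001011
step 3: 00010111
step 4: 00101101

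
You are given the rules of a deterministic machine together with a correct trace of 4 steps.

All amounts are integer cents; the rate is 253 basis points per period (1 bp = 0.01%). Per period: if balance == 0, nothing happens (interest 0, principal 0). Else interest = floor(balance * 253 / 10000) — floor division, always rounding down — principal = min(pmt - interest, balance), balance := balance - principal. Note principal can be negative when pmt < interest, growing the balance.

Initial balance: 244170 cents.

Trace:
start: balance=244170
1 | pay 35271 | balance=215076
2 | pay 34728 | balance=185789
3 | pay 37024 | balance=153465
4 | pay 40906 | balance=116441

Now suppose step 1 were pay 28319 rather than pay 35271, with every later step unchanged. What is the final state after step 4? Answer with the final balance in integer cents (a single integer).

123934

(re-executing from step 1 with the substitution; state before step 1: balance=244170)
1 | pay 28319 | balance=222028
2 | pay 34728 | balance=192917
3 | pay 37024 | balance=160773
4 | pay 40906 | balance=123934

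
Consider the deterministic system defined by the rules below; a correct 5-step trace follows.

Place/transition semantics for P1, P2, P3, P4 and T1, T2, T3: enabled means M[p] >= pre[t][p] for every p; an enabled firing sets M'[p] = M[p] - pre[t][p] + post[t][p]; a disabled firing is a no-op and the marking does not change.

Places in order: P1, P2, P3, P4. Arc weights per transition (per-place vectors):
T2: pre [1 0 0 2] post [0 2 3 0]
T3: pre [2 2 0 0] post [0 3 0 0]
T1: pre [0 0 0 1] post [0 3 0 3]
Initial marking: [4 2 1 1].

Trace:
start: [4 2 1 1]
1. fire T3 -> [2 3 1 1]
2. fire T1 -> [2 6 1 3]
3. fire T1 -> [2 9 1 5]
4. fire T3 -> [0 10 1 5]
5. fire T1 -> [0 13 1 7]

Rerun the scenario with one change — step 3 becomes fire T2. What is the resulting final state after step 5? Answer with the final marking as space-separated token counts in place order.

(re-executing from step 3 with the substitution; state before step 3: [2 6 1 3])
3. fire T2 -> [1 8 4 1]
4. fire T3 -> [1 8 4 1]
5. fire T1 -> [1 11 4 3]

1 11 4 3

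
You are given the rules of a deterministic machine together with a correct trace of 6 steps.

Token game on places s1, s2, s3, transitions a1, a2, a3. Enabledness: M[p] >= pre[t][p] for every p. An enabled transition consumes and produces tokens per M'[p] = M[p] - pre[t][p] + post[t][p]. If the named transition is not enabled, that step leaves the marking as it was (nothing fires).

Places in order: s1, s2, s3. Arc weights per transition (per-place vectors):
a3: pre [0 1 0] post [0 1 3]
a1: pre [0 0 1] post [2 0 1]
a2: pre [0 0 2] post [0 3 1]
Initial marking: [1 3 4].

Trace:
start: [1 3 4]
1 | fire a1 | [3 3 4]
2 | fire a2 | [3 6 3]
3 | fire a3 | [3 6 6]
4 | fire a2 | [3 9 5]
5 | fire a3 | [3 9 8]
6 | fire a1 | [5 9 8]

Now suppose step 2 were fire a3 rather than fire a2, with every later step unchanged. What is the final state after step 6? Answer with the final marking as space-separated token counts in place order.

(re-executing from step 2 with the substitution; state before step 2: [3 3 4])
2 | fire a3 | [3 3 7]
3 | fire a3 | [3 3 10]
4 | fire a2 | [3 6 9]
5 | fire a3 | [3 6 12]
6 | fire a1 | [5 6 12]

5 6 12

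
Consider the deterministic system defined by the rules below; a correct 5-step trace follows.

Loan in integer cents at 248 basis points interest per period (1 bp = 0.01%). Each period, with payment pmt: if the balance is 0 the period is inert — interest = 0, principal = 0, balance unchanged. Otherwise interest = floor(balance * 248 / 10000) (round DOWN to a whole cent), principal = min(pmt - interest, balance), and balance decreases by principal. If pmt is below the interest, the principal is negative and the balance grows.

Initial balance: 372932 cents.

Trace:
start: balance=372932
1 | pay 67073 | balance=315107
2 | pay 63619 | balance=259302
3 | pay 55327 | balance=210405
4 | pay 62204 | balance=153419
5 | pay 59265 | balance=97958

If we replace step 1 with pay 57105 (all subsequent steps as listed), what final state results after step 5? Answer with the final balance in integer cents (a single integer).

(re-executing from step 1 with the substitution; state before step 1: balance=372932)
1 | pay 57105 | balance=325075
2 | pay 63619 | balance=269517
3 | pay 55327 | balance=220874
4 | pay 62204 | balance=164147
5 | pay 59265 | balance=108952

108952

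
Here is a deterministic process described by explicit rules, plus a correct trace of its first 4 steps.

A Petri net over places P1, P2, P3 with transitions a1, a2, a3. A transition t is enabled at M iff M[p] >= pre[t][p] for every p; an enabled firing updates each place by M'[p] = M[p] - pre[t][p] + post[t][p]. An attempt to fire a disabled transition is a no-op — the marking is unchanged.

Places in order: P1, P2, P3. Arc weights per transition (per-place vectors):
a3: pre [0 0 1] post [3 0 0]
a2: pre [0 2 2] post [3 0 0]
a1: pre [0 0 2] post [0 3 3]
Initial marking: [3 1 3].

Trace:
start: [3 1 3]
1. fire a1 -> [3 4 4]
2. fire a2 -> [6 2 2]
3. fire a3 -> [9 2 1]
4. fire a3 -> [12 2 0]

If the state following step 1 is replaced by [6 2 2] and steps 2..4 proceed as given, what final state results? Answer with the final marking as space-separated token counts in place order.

state after step 1 := [6 2 2]
2. fire a2 -> [9 0 0]
3. fire a3 -> [9 0 0]
4. fire a3 -> [9 0 0]

9 0 0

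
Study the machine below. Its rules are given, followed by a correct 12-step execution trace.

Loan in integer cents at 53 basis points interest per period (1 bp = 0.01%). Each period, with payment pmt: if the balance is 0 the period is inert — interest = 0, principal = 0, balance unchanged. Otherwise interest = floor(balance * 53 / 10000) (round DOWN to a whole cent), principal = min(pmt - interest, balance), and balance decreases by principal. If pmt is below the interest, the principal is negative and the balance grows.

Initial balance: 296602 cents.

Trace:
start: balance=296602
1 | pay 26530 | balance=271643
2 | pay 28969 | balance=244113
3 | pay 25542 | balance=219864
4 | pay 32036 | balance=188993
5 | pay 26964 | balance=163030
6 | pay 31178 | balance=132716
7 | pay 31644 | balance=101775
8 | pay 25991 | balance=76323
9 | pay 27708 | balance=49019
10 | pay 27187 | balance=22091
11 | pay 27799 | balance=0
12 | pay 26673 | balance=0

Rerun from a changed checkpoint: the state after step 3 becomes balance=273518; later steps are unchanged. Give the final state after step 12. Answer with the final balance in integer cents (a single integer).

state after step 3 := balance=273518
4 | pay 32036 | balance=242931
5 | pay 26964 | balance=217254
6 | pay 31178 | balance=187227
7 | pay 31644 | balance=156575
8 | pay 25991 | balance=131413
9 | pay 27708 | balance=104401
10 | pay 27187 | balance=77767
11 | pay 27799 | balance=50380
12 | pay 26673 | balance=23974

23974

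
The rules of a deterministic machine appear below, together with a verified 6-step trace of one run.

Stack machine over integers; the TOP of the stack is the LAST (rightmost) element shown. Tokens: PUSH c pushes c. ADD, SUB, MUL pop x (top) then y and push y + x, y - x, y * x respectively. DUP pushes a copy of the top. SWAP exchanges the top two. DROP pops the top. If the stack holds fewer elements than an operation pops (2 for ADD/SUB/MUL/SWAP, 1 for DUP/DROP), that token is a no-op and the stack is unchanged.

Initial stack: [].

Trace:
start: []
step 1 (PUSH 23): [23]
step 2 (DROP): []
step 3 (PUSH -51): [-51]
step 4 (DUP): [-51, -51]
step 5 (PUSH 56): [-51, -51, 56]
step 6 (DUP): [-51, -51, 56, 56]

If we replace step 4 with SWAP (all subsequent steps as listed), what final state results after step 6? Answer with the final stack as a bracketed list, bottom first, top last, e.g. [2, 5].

[-51, 56, 56]

(re-executing from step 4 with the substitution; state before step 4: [-51])
step 4 (SWAP): [-51]
step 5 (PUSH 56): [-51, 56]
step 6 (DUP): [-51, 56, 56]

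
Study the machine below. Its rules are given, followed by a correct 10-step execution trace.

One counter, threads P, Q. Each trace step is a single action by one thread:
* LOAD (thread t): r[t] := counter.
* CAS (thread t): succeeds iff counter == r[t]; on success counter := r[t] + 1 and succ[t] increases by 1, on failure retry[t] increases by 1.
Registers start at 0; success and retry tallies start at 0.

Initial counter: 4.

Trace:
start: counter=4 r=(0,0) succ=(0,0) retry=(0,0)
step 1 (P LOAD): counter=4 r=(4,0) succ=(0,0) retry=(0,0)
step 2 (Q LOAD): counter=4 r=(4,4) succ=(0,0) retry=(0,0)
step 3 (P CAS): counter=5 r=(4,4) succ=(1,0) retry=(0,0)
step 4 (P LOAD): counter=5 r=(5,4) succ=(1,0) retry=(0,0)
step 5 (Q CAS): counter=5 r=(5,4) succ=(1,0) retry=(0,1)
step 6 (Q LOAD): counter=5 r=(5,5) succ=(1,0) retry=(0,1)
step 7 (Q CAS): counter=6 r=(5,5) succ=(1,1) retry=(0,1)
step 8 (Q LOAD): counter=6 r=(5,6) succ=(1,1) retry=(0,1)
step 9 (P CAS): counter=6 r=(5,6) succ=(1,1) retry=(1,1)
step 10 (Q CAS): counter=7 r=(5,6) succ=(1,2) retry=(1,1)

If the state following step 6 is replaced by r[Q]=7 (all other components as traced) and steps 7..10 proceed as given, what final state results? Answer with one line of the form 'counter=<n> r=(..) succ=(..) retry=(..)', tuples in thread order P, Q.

counter=6 r=(5,5) succ=(2,0) retry=(0,3)

state after step 6 := counter=5 r=(5,7) succ=(1,0) retry=(0,1)
step 7 (Q CAS): counter=5 r=(5,7) succ=(1,0) retry=(0,2)
step 8 (Q LOAD): counter=5 r=(5,5) succ=(1,0) retry=(0,2)
step 9 (P CAS): counter=6 r=(5,5) succ=(2,0) retry=(0,2)
step 10 (Q CAS): counter=6 r=(5,5) succ=(2,0) retry=(0,3)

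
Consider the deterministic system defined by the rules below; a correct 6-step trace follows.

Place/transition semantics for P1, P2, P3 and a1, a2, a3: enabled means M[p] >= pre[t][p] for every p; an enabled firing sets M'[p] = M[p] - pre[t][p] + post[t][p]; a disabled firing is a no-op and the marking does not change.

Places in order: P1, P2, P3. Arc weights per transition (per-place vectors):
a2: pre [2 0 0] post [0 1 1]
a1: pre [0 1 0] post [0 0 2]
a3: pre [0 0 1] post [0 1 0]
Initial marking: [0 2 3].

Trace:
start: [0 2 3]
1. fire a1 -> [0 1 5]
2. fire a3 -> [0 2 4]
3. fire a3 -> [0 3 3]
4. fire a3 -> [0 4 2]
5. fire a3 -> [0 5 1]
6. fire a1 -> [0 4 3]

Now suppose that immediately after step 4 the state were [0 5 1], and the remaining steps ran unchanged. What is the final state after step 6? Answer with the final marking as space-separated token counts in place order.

state after step 4 := [0 5 1]
5. fire a3 -> [0 6 0]
6. fire a1 -> [0 5 2]

0 5 2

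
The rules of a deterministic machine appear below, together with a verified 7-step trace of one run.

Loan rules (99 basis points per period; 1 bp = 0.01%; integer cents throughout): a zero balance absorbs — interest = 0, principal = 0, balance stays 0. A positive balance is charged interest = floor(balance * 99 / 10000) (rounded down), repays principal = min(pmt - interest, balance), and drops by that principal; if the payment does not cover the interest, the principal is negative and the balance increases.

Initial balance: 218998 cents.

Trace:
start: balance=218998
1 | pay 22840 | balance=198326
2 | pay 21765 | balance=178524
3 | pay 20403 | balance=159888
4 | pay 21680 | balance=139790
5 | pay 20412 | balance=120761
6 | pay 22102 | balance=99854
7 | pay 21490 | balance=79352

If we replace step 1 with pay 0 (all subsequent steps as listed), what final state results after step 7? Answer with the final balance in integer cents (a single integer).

(re-executing from step 1 with the substitution; state before step 1: balance=218998)
1 | pay 0 | balance=221166
2 | pay 21765 | balance=201590
3 | pay 20403 | balance=183182
4 | pay 21680 | balance=163315
5 | pay 20412 | balance=144519
6 | pay 22102 | balance=123847
7 | pay 21490 | balance=103583

103583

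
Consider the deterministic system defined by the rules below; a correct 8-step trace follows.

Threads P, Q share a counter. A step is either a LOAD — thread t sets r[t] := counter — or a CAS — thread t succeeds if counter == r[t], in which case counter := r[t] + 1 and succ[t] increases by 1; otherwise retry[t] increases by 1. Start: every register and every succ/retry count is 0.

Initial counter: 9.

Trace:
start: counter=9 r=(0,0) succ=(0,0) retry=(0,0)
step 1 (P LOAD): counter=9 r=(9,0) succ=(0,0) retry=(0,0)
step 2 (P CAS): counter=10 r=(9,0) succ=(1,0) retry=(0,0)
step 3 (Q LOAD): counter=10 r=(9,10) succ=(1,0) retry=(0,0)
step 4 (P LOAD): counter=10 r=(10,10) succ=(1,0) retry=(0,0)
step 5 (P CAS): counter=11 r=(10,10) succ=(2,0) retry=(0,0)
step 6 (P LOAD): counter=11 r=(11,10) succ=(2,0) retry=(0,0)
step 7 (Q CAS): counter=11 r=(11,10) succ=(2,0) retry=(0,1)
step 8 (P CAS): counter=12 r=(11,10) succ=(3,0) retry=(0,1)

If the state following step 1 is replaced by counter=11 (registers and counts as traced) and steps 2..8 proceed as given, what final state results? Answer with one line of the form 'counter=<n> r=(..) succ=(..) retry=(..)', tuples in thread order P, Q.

counter=13 r=(12,11) succ=(2,0) retry=(1,1)

state after step 1 := counter=11 r=(9,0) succ=(0,0) retry=(0,0)
step 2 (P CAS): counter=11 r=(9,0) succ=(0,0) retry=(1,0)
step 3 (Q LOAD): counter=11 r=(9,11) succ=(0,0) retry=(1,0)
step 4 (P LOAD): counter=11 r=(11,11) succ=(0,0) retry=(1,0)
step 5 (P CAS): counter=12 r=(11,11) succ=(1,0) retry=(1,0)
step 6 (P LOAD): counter=12 r=(12,11) succ=(1,0) retry=(1,0)
step 7 (Q CAS): counter=12 r=(12,11) succ=(1,0) retry=(1,1)
step 8 (P CAS): counter=13 r=(12,11) succ=(2,0) retry=(1,1)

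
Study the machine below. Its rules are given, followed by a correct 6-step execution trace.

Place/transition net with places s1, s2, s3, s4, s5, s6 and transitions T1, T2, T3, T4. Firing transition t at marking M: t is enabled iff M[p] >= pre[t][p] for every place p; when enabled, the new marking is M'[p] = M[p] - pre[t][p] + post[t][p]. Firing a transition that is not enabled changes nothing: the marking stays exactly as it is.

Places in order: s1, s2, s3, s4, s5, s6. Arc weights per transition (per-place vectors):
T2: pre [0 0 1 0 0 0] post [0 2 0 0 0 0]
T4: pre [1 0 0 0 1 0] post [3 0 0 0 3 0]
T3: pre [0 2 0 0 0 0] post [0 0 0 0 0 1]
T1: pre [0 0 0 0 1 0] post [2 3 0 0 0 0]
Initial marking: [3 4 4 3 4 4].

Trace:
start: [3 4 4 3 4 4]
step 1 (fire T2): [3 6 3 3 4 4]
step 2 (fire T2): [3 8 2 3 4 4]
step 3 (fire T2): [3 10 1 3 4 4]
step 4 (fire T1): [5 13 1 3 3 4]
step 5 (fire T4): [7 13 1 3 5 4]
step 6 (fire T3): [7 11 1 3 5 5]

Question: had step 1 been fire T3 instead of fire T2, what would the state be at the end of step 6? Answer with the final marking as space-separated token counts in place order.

(re-executing from step 1 with the substitution; state before step 1: [3 4 4 3 4 4])
step 1 (fire T3): [3 2 4 3 4 5]
step 2 (fire T2): [3 4 3 3 4 5]
step 3 (fire T2): [3 6 2 3 4 5]
step 4 (fire T1): [5 9 2 3 3 5]
step 5 (fire T4): [7 9 2 3 5 5]
step 6 (fire T3): [7 7 2 3 5 6]

7 7 2 3 5 6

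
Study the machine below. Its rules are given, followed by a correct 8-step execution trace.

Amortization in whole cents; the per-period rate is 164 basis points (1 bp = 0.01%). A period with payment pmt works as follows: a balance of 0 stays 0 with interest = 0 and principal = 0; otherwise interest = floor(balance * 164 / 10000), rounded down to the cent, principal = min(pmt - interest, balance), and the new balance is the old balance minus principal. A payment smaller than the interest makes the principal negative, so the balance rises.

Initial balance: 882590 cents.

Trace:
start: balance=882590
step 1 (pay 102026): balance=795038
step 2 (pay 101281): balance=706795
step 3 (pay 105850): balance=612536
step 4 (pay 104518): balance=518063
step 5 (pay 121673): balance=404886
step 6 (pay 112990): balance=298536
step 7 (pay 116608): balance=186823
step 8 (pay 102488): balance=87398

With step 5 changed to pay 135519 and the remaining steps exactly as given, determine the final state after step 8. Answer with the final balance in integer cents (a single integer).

72861

(re-executing from step 5 with the substitution; state before step 5: balance=518063)
step 5 (pay 135519): balance=391040
step 6 (pay 112990): balance=284463
step 7 (pay 116608): balance=172520
step 8 (pay 102488): balance=72861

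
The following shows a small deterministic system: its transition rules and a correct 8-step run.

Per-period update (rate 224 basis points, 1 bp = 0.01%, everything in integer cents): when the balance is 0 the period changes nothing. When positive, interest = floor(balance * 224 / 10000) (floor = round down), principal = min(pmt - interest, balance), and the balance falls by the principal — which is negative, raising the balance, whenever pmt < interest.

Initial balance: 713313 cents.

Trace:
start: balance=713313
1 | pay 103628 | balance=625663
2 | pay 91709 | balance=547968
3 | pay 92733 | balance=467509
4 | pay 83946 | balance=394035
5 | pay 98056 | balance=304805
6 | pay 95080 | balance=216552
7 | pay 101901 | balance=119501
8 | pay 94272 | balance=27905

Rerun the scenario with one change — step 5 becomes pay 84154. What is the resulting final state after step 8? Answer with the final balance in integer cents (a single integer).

(re-executing from step 5 with the substitution; state before step 5: balance=394035)
5 | pay 84154 | balance=318707
6 | pay 95080 | balance=230766
7 | pay 101901 | balance=134034
8 | pay 94272 | balance=42764

42764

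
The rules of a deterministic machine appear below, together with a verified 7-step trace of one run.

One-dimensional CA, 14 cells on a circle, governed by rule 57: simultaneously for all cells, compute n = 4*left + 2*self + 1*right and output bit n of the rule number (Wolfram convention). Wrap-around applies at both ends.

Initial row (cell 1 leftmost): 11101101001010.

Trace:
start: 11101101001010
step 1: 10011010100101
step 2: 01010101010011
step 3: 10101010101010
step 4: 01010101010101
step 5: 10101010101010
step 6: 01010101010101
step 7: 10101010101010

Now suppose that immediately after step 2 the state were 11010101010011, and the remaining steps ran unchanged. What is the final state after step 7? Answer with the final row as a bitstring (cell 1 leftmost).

state after step 2 := 11010101010011
step 3: 00101010101010
step 4: 10010101010101
step 5: 01001010101011
step 6: 10100101010110
step 7: 01010010101101

01010010101101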